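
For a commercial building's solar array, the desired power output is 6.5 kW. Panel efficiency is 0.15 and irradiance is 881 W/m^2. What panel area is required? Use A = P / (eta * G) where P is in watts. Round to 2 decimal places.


Convert target power to watts: P = 6.5 * 1000 = 6500.0 W
Compute denominator: eta * G = 0.15 * 881 = 132.15
Required area A = P / (eta * G) = 6500.0 / 132.15
A = 49.19 m^2

49.19


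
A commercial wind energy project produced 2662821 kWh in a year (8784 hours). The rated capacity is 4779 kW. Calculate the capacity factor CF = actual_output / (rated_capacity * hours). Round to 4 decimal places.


Capacity factor = actual output / maximum possible output
Maximum possible = rated * hours = 4779 * 8784 = 41978736 kWh
CF = 2662821 / 41978736
CF = 0.0634

0.0634


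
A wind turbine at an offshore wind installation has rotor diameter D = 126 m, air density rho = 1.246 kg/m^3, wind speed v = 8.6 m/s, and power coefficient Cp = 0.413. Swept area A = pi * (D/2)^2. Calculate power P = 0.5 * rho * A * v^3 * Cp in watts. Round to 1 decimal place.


Step 1 -- Compute swept area:
  A = pi * (D/2)^2 = pi * (126/2)^2 = 12468.98 m^2
Step 2 -- Apply wind power equation:
  P = 0.5 * rho * A * v^3 * Cp
  v^3 = 8.6^3 = 636.056
  P = 0.5 * 1.246 * 12468.98 * 636.056 * 0.413
  P = 2040630.7 W

2040630.7


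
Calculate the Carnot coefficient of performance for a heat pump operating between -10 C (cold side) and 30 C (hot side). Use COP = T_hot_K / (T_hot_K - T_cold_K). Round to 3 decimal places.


Convert to Kelvin:
  T_hot = 30 + 273.15 = 303.15 K
  T_cold = -10 + 273.15 = 263.15 K
Apply Carnot COP formula:
  COP = T_hot_K / (T_hot_K - T_cold_K) = 303.15 / 40.0
  COP = 7.579

7.579


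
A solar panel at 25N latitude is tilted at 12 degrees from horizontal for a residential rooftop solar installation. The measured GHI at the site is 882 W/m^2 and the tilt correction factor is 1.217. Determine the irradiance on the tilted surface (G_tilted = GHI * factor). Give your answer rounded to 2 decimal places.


Identify the given values:
  GHI = 882 W/m^2, tilt correction factor = 1.217
Apply the formula G_tilted = GHI * factor:
  G_tilted = 882 * 1.217
  G_tilted = 1073.39 W/m^2

1073.39


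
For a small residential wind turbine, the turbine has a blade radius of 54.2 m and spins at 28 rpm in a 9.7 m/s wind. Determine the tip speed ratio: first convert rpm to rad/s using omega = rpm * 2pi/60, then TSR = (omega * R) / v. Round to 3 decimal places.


Convert rotational speed to rad/s:
  omega = 28 * 2 * pi / 60 = 2.9322 rad/s
Compute tip speed:
  v_tip = omega * R = 2.9322 * 54.2 = 158.923 m/s
Tip speed ratio:
  TSR = v_tip / v_wind = 158.923 / 9.7 = 16.384

16.384


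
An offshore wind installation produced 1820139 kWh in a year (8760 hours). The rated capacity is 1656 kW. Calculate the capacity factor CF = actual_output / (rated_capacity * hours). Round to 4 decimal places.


Capacity factor = actual output / maximum possible output
Maximum possible = rated * hours = 1656 * 8760 = 14506560 kWh
CF = 1820139 / 14506560
CF = 0.1255

0.1255


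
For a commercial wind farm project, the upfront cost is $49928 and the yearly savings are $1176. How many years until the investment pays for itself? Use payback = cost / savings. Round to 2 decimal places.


Simple payback period = initial cost / annual savings
Payback = 49928 / 1176
Payback = 42.46 years

42.46


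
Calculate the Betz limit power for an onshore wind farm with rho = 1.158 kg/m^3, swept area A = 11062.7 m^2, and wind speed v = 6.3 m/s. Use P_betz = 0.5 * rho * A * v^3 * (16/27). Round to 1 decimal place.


The Betz coefficient Cp_max = 16/27 = 0.5926
v^3 = 6.3^3 = 250.047
P_betz = 0.5 * rho * A * v^3 * Cp_max
P_betz = 0.5 * 1.158 * 11062.7 * 250.047 * 0.5926
P_betz = 949112.2 W

949112.2


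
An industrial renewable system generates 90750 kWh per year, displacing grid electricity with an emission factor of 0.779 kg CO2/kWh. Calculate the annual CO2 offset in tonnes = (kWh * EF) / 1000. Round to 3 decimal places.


CO2 offset in kg = generation * emission_factor
CO2 offset = 90750 * 0.779 = 70694.25 kg
Convert to tonnes:
  CO2 offset = 70694.25 / 1000 = 70.694 tonnes

70.694


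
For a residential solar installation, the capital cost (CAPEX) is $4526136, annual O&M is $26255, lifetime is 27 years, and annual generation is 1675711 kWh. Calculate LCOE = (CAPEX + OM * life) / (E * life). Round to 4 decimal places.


Total cost = CAPEX + OM * lifetime = 4526136 + 26255 * 27 = 4526136 + 708885 = 5235021
Total generation = annual * lifetime = 1675711 * 27 = 45244197 kWh
LCOE = 5235021 / 45244197
LCOE = 0.1157 $/kWh

0.1157


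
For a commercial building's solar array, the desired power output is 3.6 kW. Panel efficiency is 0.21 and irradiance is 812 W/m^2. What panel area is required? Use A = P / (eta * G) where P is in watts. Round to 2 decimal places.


Convert target power to watts: P = 3.6 * 1000 = 3600.0 W
Compute denominator: eta * G = 0.21 * 812 = 170.52
Required area A = P / (eta * G) = 3600.0 / 170.52
A = 21.11 m^2

21.11


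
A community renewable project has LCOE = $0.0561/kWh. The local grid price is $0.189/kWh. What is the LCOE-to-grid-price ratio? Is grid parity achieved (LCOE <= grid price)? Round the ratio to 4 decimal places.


Compare LCOE to grid price:
  LCOE = $0.0561/kWh, Grid price = $0.189/kWh
  Ratio = LCOE / grid_price = 0.0561 / 0.189 = 0.2968
  Grid parity achieved (ratio <= 1)? yes

0.2968


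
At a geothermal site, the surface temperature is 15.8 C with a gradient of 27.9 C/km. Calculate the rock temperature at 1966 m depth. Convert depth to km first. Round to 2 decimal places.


Convert depth to km: 1966 / 1000 = 1.966 km
Temperature increase = gradient * depth_km = 27.9 * 1.966 = 54.85 C
Temperature at depth = T_surface + delta_T = 15.8 + 54.85
T = 70.65 C

70.65


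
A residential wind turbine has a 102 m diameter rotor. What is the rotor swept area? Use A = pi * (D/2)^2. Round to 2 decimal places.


Compute the rotor radius:
  r = D / 2 = 102 / 2 = 51.0 m
Calculate swept area:
  A = pi * r^2 = pi * 51.0^2
  A = 8171.28 m^2

8171.28


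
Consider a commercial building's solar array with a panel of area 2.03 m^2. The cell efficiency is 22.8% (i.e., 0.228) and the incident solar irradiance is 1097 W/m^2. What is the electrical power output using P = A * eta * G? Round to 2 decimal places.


Use the solar power formula P = A * eta * G.
Given: A = 2.03 m^2, eta = 0.228, G = 1097 W/m^2
P = 2.03 * 0.228 * 1097
P = 507.74 W

507.74


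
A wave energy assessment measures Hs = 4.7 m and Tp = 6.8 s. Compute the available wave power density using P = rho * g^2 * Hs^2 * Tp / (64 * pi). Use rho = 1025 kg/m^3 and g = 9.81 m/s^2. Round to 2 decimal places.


Apply wave power formula:
  g^2 = 9.81^2 = 96.2361
  Hs^2 = 4.7^2 = 22.09
  Numerator = rho * g^2 * Hs^2 * Tp = 1025 * 96.2361 * 22.09 * 6.8 = 14817212.48
  Denominator = 64 * pi = 201.0619
  P = 14817212.48 / 201.0619 = 73694.77 W/m

73694.77


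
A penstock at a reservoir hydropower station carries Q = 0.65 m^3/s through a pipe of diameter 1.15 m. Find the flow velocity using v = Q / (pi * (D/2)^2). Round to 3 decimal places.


Compute pipe cross-sectional area:
  A = pi * (D/2)^2 = pi * (1.15/2)^2 = 1.0387 m^2
Calculate velocity:
  v = Q / A = 0.65 / 1.0387
  v = 0.626 m/s

0.626


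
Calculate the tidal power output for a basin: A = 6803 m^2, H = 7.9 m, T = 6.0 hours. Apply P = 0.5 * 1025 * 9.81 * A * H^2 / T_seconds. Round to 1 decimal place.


Convert period to seconds: T = 6.0 * 3600 = 21600.0 s
H^2 = 7.9^2 = 62.41
P = 0.5 * rho * g * A * H^2 / T
P = 0.5 * 1025 * 9.81 * 6803 * 62.41 / 21600.0
P = 98824.3 W

98824.3


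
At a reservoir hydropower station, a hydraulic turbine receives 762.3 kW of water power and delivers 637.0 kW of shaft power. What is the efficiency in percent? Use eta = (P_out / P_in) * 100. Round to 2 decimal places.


Turbine efficiency = (output power / input power) * 100
eta = (637.0 / 762.3) * 100
eta = 83.56%

83.56


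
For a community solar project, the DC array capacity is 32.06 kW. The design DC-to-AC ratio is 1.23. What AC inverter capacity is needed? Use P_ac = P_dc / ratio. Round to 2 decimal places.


The inverter AC capacity is determined by the DC/AC ratio.
Given: P_dc = 32.06 kW, DC/AC ratio = 1.23
P_ac = P_dc / ratio = 32.06 / 1.23
P_ac = 26.07 kW

26.07


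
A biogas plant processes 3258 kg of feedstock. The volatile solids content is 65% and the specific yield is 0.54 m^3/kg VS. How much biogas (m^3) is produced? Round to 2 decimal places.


Compute volatile solids:
  VS = mass * VS_fraction = 3258 * 0.65 = 2117.7 kg
Calculate biogas volume:
  Biogas = VS * specific_yield = 2117.7 * 0.54
  Biogas = 1143.56 m^3

1143.56


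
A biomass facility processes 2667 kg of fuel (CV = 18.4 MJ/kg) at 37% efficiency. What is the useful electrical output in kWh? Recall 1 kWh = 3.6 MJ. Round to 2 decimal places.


Total energy = mass * CV = 2667 * 18.4 = 49072.8 MJ
Useful energy = total * eta = 49072.8 * 0.37 = 18156.94 MJ
Convert to kWh: 18156.94 / 3.6
Useful energy = 5043.59 kWh

5043.59


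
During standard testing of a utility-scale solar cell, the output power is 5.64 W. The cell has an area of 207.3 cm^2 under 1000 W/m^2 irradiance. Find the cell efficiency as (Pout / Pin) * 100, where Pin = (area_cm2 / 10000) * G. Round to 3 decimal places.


First compute the input power:
  Pin = area_cm2 / 10000 * G = 207.3 / 10000 * 1000 = 20.73 W
Then compute efficiency:
  Efficiency = (Pout / Pin) * 100 = (5.64 / 20.73) * 100
  Efficiency = 27.207%

27.207


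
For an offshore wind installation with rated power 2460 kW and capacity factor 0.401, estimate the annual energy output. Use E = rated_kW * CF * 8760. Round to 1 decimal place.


Annual energy = rated_kW * capacity_factor * hours_per_year
Given: P_rated = 2460 kW, CF = 0.401, hours = 8760
E = 2460 * 0.401 * 8760
E = 8641389.6 kWh

8641389.6


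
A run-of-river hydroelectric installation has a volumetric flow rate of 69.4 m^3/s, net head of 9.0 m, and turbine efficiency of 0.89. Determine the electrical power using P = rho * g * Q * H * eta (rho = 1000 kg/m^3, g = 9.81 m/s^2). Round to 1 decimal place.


Apply the hydropower formula P = rho * g * Q * H * eta
rho * g = 1000 * 9.81 = 9810.0
P = 9810.0 * 69.4 * 9.0 * 0.89
P = 5453320.1 W

5453320.1


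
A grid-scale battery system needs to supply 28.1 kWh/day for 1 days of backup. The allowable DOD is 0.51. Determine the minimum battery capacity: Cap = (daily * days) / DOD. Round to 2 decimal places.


Total energy needed = daily * days = 28.1 * 1 = 28.1 kWh
Account for depth of discharge:
  Cap = total_energy / DOD = 28.1 / 0.51
  Cap = 55.10 kWh

55.10


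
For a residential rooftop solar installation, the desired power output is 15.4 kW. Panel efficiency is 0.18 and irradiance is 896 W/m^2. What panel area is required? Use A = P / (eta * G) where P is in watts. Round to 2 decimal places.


Convert target power to watts: P = 15.4 * 1000 = 15400.0 W
Compute denominator: eta * G = 0.18 * 896 = 161.28
Required area A = P / (eta * G) = 15400.0 / 161.28
A = 95.49 m^2

95.49


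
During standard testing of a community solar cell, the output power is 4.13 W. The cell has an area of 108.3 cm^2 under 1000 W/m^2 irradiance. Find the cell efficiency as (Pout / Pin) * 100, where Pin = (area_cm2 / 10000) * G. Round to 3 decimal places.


First compute the input power:
  Pin = area_cm2 / 10000 * G = 108.3 / 10000 * 1000 = 10.83 W
Then compute efficiency:
  Efficiency = (Pout / Pin) * 100 = (4.13 / 10.83) * 100
  Efficiency = 38.135%

38.135


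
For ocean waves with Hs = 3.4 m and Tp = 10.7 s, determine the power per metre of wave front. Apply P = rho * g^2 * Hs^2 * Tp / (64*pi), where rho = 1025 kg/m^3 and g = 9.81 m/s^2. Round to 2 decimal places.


Apply wave power formula:
  g^2 = 9.81^2 = 96.2361
  Hs^2 = 3.4^2 = 11.56
  Numerator = rho * g^2 * Hs^2 * Tp = 1025 * 96.2361 * 11.56 * 10.7 = 12201226.57
  Denominator = 64 * pi = 201.0619
  P = 12201226.57 / 201.0619 = 60683.92 W/m

60683.92


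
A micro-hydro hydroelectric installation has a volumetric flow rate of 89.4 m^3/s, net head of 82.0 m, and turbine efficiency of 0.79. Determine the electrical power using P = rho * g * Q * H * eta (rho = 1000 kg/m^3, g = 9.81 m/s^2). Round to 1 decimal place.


Apply the hydropower formula P = rho * g * Q * H * eta
rho * g = 1000 * 9.81 = 9810.0
P = 9810.0 * 89.4 * 82.0 * 0.79
P = 56812966.9 W

56812966.9


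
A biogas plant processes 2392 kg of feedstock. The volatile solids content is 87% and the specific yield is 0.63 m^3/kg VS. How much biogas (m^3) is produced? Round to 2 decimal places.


Compute volatile solids:
  VS = mass * VS_fraction = 2392 * 0.87 = 2081.04 kg
Calculate biogas volume:
  Biogas = VS * specific_yield = 2081.04 * 0.63
  Biogas = 1311.06 m^3

1311.06


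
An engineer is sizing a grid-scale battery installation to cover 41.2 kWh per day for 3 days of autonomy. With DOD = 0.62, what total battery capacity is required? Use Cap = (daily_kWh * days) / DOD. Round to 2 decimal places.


Total energy needed = daily * days = 41.2 * 3 = 123.6 kWh
Account for depth of discharge:
  Cap = total_energy / DOD = 123.6 / 0.62
  Cap = 199.35 kWh

199.35


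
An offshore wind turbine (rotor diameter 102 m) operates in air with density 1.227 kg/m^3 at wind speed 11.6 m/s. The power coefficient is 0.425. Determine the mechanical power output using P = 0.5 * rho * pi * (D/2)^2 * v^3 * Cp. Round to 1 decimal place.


Step 1 -- Compute swept area:
  A = pi * (D/2)^2 = pi * (102/2)^2 = 8171.28 m^2
Step 2 -- Apply wind power equation:
  P = 0.5 * rho * A * v^3 * Cp
  v^3 = 11.6^3 = 1560.896
  P = 0.5 * 1.227 * 8171.28 * 1560.896 * 0.425
  P = 3325582.2 W

3325582.2


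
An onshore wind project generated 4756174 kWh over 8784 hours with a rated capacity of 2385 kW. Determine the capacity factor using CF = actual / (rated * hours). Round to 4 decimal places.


Capacity factor = actual output / maximum possible output
Maximum possible = rated * hours = 2385 * 8784 = 20949840 kWh
CF = 4756174 / 20949840
CF = 0.2270

0.2270


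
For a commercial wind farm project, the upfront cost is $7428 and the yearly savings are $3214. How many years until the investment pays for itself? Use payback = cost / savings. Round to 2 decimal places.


Simple payback period = initial cost / annual savings
Payback = 7428 / 3214
Payback = 2.31 years

2.31


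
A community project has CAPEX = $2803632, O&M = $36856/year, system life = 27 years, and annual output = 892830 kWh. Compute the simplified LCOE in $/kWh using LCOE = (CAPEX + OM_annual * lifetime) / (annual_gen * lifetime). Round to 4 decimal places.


Total cost = CAPEX + OM * lifetime = 2803632 + 36856 * 27 = 2803632 + 995112 = 3798744
Total generation = annual * lifetime = 892830 * 27 = 24106410 kWh
LCOE = 3798744 / 24106410
LCOE = 0.1576 $/kWh

0.1576


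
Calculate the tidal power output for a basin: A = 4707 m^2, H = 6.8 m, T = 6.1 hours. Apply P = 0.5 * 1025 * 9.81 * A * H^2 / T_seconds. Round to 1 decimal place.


Convert period to seconds: T = 6.1 * 3600 = 21960.0 s
H^2 = 6.8^2 = 46.24
P = 0.5 * rho * g * A * H^2 / T
P = 0.5 * 1025 * 9.81 * 4707 * 46.24 / 21960.0
P = 49830.2 W

49830.2


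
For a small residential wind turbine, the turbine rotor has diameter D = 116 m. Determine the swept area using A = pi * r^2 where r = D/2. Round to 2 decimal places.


Compute the rotor radius:
  r = D / 2 = 116 / 2 = 58.0 m
Calculate swept area:
  A = pi * r^2 = pi * 58.0^2
  A = 10568.32 m^2

10568.32


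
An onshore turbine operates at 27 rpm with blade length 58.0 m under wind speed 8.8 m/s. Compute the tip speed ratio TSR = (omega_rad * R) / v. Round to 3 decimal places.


Convert rotational speed to rad/s:
  omega = 27 * 2 * pi / 60 = 2.8274 rad/s
Compute tip speed:
  v_tip = omega * R = 2.8274 * 58.0 = 163.991 m/s
Tip speed ratio:
  TSR = v_tip / v_wind = 163.991 / 8.8 = 18.635

18.635


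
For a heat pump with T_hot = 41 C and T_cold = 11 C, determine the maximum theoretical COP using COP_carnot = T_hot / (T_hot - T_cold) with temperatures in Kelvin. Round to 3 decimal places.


Convert to Kelvin:
  T_hot = 41 + 273.15 = 314.15 K
  T_cold = 11 + 273.15 = 284.15 K
Apply Carnot COP formula:
  COP = T_hot_K / (T_hot_K - T_cold_K) = 314.15 / 30.0
  COP = 10.472

10.472


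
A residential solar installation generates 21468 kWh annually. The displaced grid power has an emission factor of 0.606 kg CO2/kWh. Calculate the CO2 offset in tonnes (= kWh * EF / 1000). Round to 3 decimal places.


CO2 offset in kg = generation * emission_factor
CO2 offset = 21468 * 0.606 = 13009.61 kg
Convert to tonnes:
  CO2 offset = 13009.61 / 1000 = 13.010 tonnes

13.010


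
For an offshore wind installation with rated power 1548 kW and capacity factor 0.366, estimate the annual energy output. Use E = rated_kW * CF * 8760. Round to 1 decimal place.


Annual energy = rated_kW * capacity_factor * hours_per_year
Given: P_rated = 1548 kW, CF = 0.366, hours = 8760
E = 1548 * 0.366 * 8760
E = 4963135.7 kWh

4963135.7


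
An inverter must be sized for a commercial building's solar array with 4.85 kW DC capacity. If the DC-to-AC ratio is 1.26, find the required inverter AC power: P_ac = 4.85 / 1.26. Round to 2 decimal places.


The inverter AC capacity is determined by the DC/AC ratio.
Given: P_dc = 4.85 kW, DC/AC ratio = 1.26
P_ac = P_dc / ratio = 4.85 / 1.26
P_ac = 3.85 kW

3.85


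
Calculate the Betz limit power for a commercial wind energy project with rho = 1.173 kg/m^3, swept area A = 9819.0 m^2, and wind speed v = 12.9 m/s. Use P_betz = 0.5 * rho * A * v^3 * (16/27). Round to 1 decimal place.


The Betz coefficient Cp_max = 16/27 = 0.5926
v^3 = 12.9^3 = 2146.689
P_betz = 0.5 * rho * A * v^3 * Cp_max
P_betz = 0.5 * 1.173 * 9819.0 * 2146.689 * 0.5926
P_betz = 7325893.9 W

7325893.9


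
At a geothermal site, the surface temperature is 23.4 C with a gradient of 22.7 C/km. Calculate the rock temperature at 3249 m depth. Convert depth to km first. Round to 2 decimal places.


Convert depth to km: 3249 / 1000 = 3.249 km
Temperature increase = gradient * depth_km = 22.7 * 3.249 = 73.75 C
Temperature at depth = T_surface + delta_T = 23.4 + 73.75
T = 97.15 C

97.15


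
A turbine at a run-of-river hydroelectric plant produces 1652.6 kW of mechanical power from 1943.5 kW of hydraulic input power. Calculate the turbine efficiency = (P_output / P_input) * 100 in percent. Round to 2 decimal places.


Turbine efficiency = (output power / input power) * 100
eta = (1652.6 / 1943.5) * 100
eta = 85.03%

85.03


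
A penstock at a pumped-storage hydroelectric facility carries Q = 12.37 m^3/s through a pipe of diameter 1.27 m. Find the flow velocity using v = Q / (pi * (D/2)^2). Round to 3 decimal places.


Compute pipe cross-sectional area:
  A = pi * (D/2)^2 = pi * (1.27/2)^2 = 1.2668 m^2
Calculate velocity:
  v = Q / A = 12.37 / 1.2668
  v = 9.765 m/s

9.765


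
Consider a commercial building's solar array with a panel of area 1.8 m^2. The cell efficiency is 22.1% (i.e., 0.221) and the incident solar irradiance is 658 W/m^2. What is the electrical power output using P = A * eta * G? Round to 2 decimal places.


Use the solar power formula P = A * eta * G.
Given: A = 1.8 m^2, eta = 0.221, G = 658 W/m^2
P = 1.8 * 0.221 * 658
P = 261.75 W

261.75


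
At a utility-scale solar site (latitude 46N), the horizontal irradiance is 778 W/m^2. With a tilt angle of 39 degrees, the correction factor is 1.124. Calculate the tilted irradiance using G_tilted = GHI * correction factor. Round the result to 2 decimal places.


Identify the given values:
  GHI = 778 W/m^2, tilt correction factor = 1.124
Apply the formula G_tilted = GHI * factor:
  G_tilted = 778 * 1.124
  G_tilted = 874.47 W/m^2

874.47


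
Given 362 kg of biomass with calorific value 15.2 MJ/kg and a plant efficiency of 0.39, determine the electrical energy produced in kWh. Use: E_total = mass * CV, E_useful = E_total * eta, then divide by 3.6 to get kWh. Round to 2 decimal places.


Total energy = mass * CV = 362 * 15.2 = 5502.4 MJ
Useful energy = total * eta = 5502.4 * 0.39 = 2145.94 MJ
Convert to kWh: 2145.94 / 3.6
Useful energy = 596.09 kWh

596.09


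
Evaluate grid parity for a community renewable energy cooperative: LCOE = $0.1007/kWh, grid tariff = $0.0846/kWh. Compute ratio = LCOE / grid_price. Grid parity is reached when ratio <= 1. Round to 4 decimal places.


Compare LCOE to grid price:
  LCOE = $0.1007/kWh, Grid price = $0.0846/kWh
  Ratio = LCOE / grid_price = 0.1007 / 0.0846 = 1.1903
  Grid parity achieved (ratio <= 1)? no

1.1903


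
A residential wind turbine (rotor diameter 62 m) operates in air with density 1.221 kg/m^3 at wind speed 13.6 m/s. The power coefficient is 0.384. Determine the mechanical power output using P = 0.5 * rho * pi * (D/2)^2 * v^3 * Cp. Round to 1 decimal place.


Step 1 -- Compute swept area:
  A = pi * (D/2)^2 = pi * (62/2)^2 = 3019.07 m^2
Step 2 -- Apply wind power equation:
  P = 0.5 * rho * A * v^3 * Cp
  v^3 = 13.6^3 = 2515.456
  P = 0.5 * 1.221 * 3019.07 * 2515.456 * 0.384
  P = 1780356.1 W

1780356.1


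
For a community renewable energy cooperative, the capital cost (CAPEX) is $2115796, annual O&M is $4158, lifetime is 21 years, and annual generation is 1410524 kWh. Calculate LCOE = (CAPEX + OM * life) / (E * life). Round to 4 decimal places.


Total cost = CAPEX + OM * lifetime = 2115796 + 4158 * 21 = 2115796 + 87318 = 2203114
Total generation = annual * lifetime = 1410524 * 21 = 29621004 kWh
LCOE = 2203114 / 29621004
LCOE = 0.0744 $/kWh

0.0744


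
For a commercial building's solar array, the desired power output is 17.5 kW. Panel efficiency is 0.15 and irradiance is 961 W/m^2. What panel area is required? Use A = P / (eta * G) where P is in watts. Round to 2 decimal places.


Convert target power to watts: P = 17.5 * 1000 = 17500.0 W
Compute denominator: eta * G = 0.15 * 961 = 144.15
Required area A = P / (eta * G) = 17500.0 / 144.15
A = 121.40 m^2

121.40


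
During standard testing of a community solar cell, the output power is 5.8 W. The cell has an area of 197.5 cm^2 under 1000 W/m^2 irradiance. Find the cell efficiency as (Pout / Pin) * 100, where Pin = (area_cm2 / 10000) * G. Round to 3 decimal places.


First compute the input power:
  Pin = area_cm2 / 10000 * G = 197.5 / 10000 * 1000 = 19.75 W
Then compute efficiency:
  Efficiency = (Pout / Pin) * 100 = (5.8 / 19.75) * 100
  Efficiency = 29.367%

29.367


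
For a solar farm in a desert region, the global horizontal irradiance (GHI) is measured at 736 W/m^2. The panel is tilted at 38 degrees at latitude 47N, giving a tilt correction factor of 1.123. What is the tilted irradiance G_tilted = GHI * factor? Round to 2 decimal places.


Identify the given values:
  GHI = 736 W/m^2, tilt correction factor = 1.123
Apply the formula G_tilted = GHI * factor:
  G_tilted = 736 * 1.123
  G_tilted = 826.53 W/m^2

826.53


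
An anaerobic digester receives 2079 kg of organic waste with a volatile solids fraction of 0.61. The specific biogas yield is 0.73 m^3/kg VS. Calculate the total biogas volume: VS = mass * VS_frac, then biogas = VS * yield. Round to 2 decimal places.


Compute volatile solids:
  VS = mass * VS_fraction = 2079 * 0.61 = 1268.19 kg
Calculate biogas volume:
  Biogas = VS * specific_yield = 1268.19 * 0.73
  Biogas = 925.78 m^3

925.78


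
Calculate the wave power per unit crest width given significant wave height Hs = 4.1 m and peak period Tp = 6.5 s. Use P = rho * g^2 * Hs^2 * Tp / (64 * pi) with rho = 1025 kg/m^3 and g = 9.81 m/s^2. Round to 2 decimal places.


Apply wave power formula:
  g^2 = 9.81^2 = 96.2361
  Hs^2 = 4.1^2 = 16.81
  Numerator = rho * g^2 * Hs^2 * Tp = 1025 * 96.2361 * 16.81 * 6.5 = 10778118.4
  Denominator = 64 * pi = 201.0619
  P = 10778118.4 / 201.0619 = 53605.96 W/m

53605.96


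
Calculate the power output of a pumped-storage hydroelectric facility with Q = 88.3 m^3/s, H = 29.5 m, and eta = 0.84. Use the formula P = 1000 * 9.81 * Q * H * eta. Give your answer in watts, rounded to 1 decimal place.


Apply the hydropower formula P = rho * g * Q * H * eta
rho * g = 1000 * 9.81 = 9810.0
P = 9810.0 * 88.3 * 29.5 * 0.84
P = 21465005.9 W

21465005.9


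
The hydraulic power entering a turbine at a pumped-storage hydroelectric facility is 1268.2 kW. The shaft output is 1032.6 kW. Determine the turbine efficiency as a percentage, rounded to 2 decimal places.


Turbine efficiency = (output power / input power) * 100
eta = (1032.6 / 1268.2) * 100
eta = 81.42%

81.42


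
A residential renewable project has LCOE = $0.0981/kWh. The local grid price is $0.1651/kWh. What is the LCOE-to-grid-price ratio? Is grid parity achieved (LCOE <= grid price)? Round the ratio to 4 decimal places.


Compare LCOE to grid price:
  LCOE = $0.0981/kWh, Grid price = $0.1651/kWh
  Ratio = LCOE / grid_price = 0.0981 / 0.1651 = 0.5942
  Grid parity achieved (ratio <= 1)? yes

0.5942


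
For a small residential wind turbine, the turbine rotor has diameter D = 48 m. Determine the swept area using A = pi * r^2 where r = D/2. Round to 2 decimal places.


Compute the rotor radius:
  r = D / 2 = 48 / 2 = 24.0 m
Calculate swept area:
  A = pi * r^2 = pi * 24.0^2
  A = 1809.56 m^2

1809.56


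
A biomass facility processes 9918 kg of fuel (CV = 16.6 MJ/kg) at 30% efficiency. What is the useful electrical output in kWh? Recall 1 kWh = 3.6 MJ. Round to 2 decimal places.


Total energy = mass * CV = 9918 * 16.6 = 164638.8 MJ
Useful energy = total * eta = 164638.8 * 0.3 = 49391.64 MJ
Convert to kWh: 49391.64 / 3.6
Useful energy = 13719.90 kWh

13719.90


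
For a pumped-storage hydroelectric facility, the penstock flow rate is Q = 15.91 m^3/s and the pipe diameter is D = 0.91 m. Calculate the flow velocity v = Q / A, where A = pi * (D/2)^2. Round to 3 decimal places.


Compute pipe cross-sectional area:
  A = pi * (D/2)^2 = pi * (0.91/2)^2 = 0.6504 m^2
Calculate velocity:
  v = Q / A = 15.91 / 0.6504
  v = 24.462 m/s

24.462


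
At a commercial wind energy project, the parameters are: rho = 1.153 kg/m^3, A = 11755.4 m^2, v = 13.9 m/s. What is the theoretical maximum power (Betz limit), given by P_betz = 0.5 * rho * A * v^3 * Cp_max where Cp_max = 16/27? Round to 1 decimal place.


The Betz coefficient Cp_max = 16/27 = 0.5926
v^3 = 13.9^3 = 2685.619
P_betz = 0.5 * rho * A * v^3 * Cp_max
P_betz = 0.5 * 1.153 * 11755.4 * 2685.619 * 0.5926
P_betz = 10785427.0 W

10785427.0


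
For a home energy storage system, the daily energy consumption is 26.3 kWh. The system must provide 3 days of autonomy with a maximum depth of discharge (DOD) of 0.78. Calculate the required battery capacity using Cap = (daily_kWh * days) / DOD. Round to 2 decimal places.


Total energy needed = daily * days = 26.3 * 3 = 78.9 kWh
Account for depth of discharge:
  Cap = total_energy / DOD = 78.9 / 0.78
  Cap = 101.15 kWh

101.15


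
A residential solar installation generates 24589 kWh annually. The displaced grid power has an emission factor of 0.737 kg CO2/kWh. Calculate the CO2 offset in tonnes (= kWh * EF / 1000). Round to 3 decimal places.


CO2 offset in kg = generation * emission_factor
CO2 offset = 24589 * 0.737 = 18122.09 kg
Convert to tonnes:
  CO2 offset = 18122.09 / 1000 = 18.122 tonnes

18.122


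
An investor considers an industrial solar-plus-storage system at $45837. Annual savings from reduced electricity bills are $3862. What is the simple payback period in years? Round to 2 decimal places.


Simple payback period = initial cost / annual savings
Payback = 45837 / 3862
Payback = 11.87 years

11.87


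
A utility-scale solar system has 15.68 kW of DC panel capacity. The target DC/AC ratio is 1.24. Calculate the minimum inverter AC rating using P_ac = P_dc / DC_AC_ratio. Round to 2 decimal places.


The inverter AC capacity is determined by the DC/AC ratio.
Given: P_dc = 15.68 kW, DC/AC ratio = 1.24
P_ac = P_dc / ratio = 15.68 / 1.24
P_ac = 12.65 kW

12.65


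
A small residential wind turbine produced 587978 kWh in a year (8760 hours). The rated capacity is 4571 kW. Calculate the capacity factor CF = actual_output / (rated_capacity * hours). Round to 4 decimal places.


Capacity factor = actual output / maximum possible output
Maximum possible = rated * hours = 4571 * 8760 = 40041960 kWh
CF = 587978 / 40041960
CF = 0.0147

0.0147


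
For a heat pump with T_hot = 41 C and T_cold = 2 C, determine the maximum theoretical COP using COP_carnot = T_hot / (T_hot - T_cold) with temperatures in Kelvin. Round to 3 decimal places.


Convert to Kelvin:
  T_hot = 41 + 273.15 = 314.15 K
  T_cold = 2 + 273.15 = 275.15 K
Apply Carnot COP formula:
  COP = T_hot_K / (T_hot_K - T_cold_K) = 314.15 / 39.0
  COP = 8.055

8.055


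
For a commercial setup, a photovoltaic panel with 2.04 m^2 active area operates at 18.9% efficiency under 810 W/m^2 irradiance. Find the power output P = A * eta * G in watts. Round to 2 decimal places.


Use the solar power formula P = A * eta * G.
Given: A = 2.04 m^2, eta = 0.189, G = 810 W/m^2
P = 2.04 * 0.189 * 810
P = 312.30 W

312.30


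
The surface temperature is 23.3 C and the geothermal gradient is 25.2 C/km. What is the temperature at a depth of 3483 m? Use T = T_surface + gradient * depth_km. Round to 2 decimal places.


Convert depth to km: 3483 / 1000 = 3.483 km
Temperature increase = gradient * depth_km = 25.2 * 3.483 = 87.77 C
Temperature at depth = T_surface + delta_T = 23.3 + 87.77
T = 111.07 C

111.07


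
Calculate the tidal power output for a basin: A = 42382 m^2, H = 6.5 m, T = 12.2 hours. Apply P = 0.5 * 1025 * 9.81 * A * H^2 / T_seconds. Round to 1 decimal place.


Convert period to seconds: T = 12.2 * 3600 = 43920.0 s
H^2 = 6.5^2 = 42.25
P = 0.5 * rho * g * A * H^2 / T
P = 0.5 * 1025 * 9.81 * 42382 * 42.25 / 43920.0
P = 204978.7 W

204978.7


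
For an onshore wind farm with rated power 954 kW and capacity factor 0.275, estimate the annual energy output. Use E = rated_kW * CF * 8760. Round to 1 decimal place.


Annual energy = rated_kW * capacity_factor * hours_per_year
Given: P_rated = 954 kW, CF = 0.275, hours = 8760
E = 954 * 0.275 * 8760
E = 2298186.0 kWh

2298186.0


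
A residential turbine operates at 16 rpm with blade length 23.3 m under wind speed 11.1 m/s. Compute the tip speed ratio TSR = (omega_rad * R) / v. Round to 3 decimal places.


Convert rotational speed to rad/s:
  omega = 16 * 2 * pi / 60 = 1.6755 rad/s
Compute tip speed:
  v_tip = omega * R = 1.6755 * 23.3 = 39.04 m/s
Tip speed ratio:
  TSR = v_tip / v_wind = 39.04 / 11.1 = 3.517

3.517


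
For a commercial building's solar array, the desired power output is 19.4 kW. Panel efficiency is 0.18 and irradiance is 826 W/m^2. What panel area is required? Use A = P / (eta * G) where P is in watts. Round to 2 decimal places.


Convert target power to watts: P = 19.4 * 1000 = 19400.0 W
Compute denominator: eta * G = 0.18 * 826 = 148.68
Required area A = P / (eta * G) = 19400.0 / 148.68
A = 130.48 m^2

130.48


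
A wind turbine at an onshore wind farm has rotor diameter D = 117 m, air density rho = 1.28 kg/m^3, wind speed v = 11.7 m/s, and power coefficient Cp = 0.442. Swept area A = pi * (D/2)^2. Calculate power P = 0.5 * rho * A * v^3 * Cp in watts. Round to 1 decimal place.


Step 1 -- Compute swept area:
  A = pi * (D/2)^2 = pi * (117/2)^2 = 10751.32 m^2
Step 2 -- Apply wind power equation:
  P = 0.5 * rho * A * v^3 * Cp
  v^3 = 11.7^3 = 1601.613
  P = 0.5 * 1.28 * 10751.32 * 1601.613 * 0.442
  P = 4871037.1 W

4871037.1


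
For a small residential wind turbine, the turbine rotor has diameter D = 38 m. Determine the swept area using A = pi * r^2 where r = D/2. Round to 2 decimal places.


Compute the rotor radius:
  r = D / 2 = 38 / 2 = 19.0 m
Calculate swept area:
  A = pi * r^2 = pi * 19.0^2
  A = 1134.11 m^2

1134.11


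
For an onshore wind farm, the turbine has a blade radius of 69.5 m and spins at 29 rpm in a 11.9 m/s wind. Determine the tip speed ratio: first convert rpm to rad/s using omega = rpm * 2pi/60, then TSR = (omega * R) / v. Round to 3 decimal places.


Convert rotational speed to rad/s:
  omega = 29 * 2 * pi / 60 = 3.0369 rad/s
Compute tip speed:
  v_tip = omega * R = 3.0369 * 69.5 = 211.063 m/s
Tip speed ratio:
  TSR = v_tip / v_wind = 211.063 / 11.9 = 17.736

17.736


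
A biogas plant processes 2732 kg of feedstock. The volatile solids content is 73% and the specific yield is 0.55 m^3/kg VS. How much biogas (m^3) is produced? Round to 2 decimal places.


Compute volatile solids:
  VS = mass * VS_fraction = 2732 * 0.73 = 1994.36 kg
Calculate biogas volume:
  Biogas = VS * specific_yield = 1994.36 * 0.55
  Biogas = 1096.90 m^3

1096.90


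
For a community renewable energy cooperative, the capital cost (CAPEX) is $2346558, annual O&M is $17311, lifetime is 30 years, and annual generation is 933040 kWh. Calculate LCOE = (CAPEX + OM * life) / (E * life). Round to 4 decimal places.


Total cost = CAPEX + OM * lifetime = 2346558 + 17311 * 30 = 2346558 + 519330 = 2865888
Total generation = annual * lifetime = 933040 * 30 = 27991200 kWh
LCOE = 2865888 / 27991200
LCOE = 0.1024 $/kWh

0.1024


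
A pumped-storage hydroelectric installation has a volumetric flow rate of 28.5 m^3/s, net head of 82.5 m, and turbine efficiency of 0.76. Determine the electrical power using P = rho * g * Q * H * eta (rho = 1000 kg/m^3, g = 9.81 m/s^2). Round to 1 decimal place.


Apply the hydropower formula P = rho * g * Q * H * eta
rho * g = 1000 * 9.81 = 9810.0
P = 9810.0 * 28.5 * 82.5 * 0.76
P = 17529979.5 W

17529979.5


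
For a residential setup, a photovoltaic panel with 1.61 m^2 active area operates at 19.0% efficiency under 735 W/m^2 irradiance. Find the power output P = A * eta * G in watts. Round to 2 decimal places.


Use the solar power formula P = A * eta * G.
Given: A = 1.61 m^2, eta = 0.19, G = 735 W/m^2
P = 1.61 * 0.19 * 735
P = 224.84 W

224.84


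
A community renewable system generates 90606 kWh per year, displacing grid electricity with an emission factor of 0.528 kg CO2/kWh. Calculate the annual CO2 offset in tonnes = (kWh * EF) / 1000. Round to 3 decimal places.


CO2 offset in kg = generation * emission_factor
CO2 offset = 90606 * 0.528 = 47839.97 kg
Convert to tonnes:
  CO2 offset = 47839.97 / 1000 = 47.840 tonnes

47.840


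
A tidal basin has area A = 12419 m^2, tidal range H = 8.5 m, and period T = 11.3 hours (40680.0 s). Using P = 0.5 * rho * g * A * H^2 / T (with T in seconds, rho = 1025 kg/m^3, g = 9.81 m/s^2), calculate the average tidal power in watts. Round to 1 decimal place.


Convert period to seconds: T = 11.3 * 3600 = 40680.0 s
H^2 = 8.5^2 = 72.25
P = 0.5 * rho * g * A * H^2 / T
P = 0.5 * 1025 * 9.81 * 12419 * 72.25 / 40680.0
P = 110893.6 W

110893.6


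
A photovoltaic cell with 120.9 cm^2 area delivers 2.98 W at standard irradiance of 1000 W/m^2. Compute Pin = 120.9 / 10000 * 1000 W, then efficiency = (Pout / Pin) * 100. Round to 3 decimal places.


First compute the input power:
  Pin = area_cm2 / 10000 * G = 120.9 / 10000 * 1000 = 12.09 W
Then compute efficiency:
  Efficiency = (Pout / Pin) * 100 = (2.98 / 12.09) * 100
  Efficiency = 24.648%

24.648


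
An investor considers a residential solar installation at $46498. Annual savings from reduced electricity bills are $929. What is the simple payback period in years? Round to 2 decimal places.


Simple payback period = initial cost / annual savings
Payback = 46498 / 929
Payback = 50.05 years

50.05


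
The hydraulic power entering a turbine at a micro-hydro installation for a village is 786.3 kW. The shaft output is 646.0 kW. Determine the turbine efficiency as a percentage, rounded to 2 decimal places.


Turbine efficiency = (output power / input power) * 100
eta = (646.0 / 786.3) * 100
eta = 82.16%

82.16


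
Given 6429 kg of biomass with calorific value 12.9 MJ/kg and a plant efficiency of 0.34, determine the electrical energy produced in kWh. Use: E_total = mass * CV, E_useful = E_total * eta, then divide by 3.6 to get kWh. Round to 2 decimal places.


Total energy = mass * CV = 6429 * 12.9 = 82934.1 MJ
Useful energy = total * eta = 82934.1 * 0.34 = 28197.59 MJ
Convert to kWh: 28197.59 / 3.6
Useful energy = 7832.67 kWh

7832.67


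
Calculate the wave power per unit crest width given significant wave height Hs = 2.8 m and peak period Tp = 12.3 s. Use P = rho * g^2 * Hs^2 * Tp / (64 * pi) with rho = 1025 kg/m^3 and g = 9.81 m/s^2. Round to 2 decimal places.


Apply wave power formula:
  g^2 = 9.81^2 = 96.2361
  Hs^2 = 2.8^2 = 7.84
  Numerator = rho * g^2 * Hs^2 * Tp = 1025 * 96.2361 * 7.84 * 12.3 = 9512245.59
  Denominator = 64 * pi = 201.0619
  P = 9512245.59 / 201.0619 = 47310.03 W/m

47310.03


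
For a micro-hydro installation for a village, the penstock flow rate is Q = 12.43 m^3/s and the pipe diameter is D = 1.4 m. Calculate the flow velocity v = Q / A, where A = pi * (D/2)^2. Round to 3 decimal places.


Compute pipe cross-sectional area:
  A = pi * (D/2)^2 = pi * (1.4/2)^2 = 1.5394 m^2
Calculate velocity:
  v = Q / A = 12.43 / 1.5394
  v = 8.075 m/s

8.075


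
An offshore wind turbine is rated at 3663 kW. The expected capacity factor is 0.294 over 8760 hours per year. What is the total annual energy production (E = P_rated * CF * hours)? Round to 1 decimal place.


Annual energy = rated_kW * capacity_factor * hours_per_year
Given: P_rated = 3663 kW, CF = 0.294, hours = 8760
E = 3663 * 0.294 * 8760
E = 9433836.7 kWh

9433836.7


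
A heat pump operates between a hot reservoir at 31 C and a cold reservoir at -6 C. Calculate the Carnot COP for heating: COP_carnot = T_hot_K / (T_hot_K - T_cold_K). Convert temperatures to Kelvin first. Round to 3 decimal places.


Convert to Kelvin:
  T_hot = 31 + 273.15 = 304.15 K
  T_cold = -6 + 273.15 = 267.15 K
Apply Carnot COP formula:
  COP = T_hot_K / (T_hot_K - T_cold_K) = 304.15 / 37.0
  COP = 8.220

8.220


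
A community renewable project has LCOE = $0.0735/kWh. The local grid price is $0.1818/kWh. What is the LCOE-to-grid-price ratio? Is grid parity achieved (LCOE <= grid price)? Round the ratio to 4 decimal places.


Compare LCOE to grid price:
  LCOE = $0.0735/kWh, Grid price = $0.1818/kWh
  Ratio = LCOE / grid_price = 0.0735 / 0.1818 = 0.4043
  Grid parity achieved (ratio <= 1)? yes

0.4043


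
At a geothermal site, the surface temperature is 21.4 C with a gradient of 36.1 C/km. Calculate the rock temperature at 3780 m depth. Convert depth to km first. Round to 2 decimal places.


Convert depth to km: 3780 / 1000 = 3.78 km
Temperature increase = gradient * depth_km = 36.1 * 3.78 = 136.46 C
Temperature at depth = T_surface + delta_T = 21.4 + 136.46
T = 157.86 C

157.86


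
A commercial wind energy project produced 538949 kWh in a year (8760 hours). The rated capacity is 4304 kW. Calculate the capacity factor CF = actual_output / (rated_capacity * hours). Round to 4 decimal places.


Capacity factor = actual output / maximum possible output
Maximum possible = rated * hours = 4304 * 8760 = 37703040 kWh
CF = 538949 / 37703040
CF = 0.0143

0.0143


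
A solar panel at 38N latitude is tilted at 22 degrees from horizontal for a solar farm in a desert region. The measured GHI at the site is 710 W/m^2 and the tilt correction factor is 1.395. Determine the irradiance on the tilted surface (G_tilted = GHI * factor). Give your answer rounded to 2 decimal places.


Identify the given values:
  GHI = 710 W/m^2, tilt correction factor = 1.395
Apply the formula G_tilted = GHI * factor:
  G_tilted = 710 * 1.395
  G_tilted = 990.45 W/m^2

990.45


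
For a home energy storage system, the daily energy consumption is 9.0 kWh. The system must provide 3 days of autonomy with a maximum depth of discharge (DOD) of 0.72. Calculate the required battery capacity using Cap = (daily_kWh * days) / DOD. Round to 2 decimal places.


Total energy needed = daily * days = 9.0 * 3 = 27.0 kWh
Account for depth of discharge:
  Cap = total_energy / DOD = 27.0 / 0.72
  Cap = 37.50 kWh

37.50
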